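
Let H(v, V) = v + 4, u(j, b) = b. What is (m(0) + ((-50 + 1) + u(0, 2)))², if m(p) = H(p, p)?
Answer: 1849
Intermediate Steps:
H(v, V) = 4 + v
m(p) = 4 + p
(m(0) + ((-50 + 1) + u(0, 2)))² = ((4 + 0) + ((-50 + 1) + 2))² = (4 + (-49 + 2))² = (4 - 47)² = (-43)² = 1849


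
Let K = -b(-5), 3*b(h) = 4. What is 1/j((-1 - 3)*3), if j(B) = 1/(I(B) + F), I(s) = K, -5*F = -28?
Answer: 64/15 ≈ 4.2667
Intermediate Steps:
F = 28/5 (F = -1/5*(-28) = 28/5 ≈ 5.6000)
b(h) = 4/3 (b(h) = (1/3)*4 = 4/3)
K = -4/3 (K = -1*4/3 = -4/3 ≈ -1.3333)
I(s) = -4/3
j(B) = 15/64 (j(B) = 1/(-4/3 + 28/5) = 1/(64/15) = 15/64)
1/j((-1 - 3)*3) = 1/(15/64) = 64/15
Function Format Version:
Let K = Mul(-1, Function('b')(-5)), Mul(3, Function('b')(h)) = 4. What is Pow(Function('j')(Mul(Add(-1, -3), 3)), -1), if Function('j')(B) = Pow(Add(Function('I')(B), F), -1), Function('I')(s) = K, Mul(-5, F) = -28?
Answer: Rational(64, 15) ≈ 4.2667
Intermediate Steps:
F = Rational(28, 5) (F = Mul(Rational(-1, 5), -28) = Rational(28, 5) ≈ 5.6000)
Function('b')(h) = Rational(4, 3) (Function('b')(h) = Mul(Rational(1, 3), 4) = Rational(4, 3))
K = Rational(-4, 3) (K = Mul(-1, Rational(4, 3)) = Rational(-4, 3) ≈ -1.3333)
Function('I')(s) = Rational(-4, 3)
Function('j')(B) = Rational(15, 64) (Function('j')(B) = Pow(Add(Rational(-4, 3), Rational(28, 5)), -1) = Pow(Rational(64, 15), -1) = Rational(15, 64))
Pow(Function('j')(Mul(Add(-1, -3), 3)), -1) = Pow(Rational(15, 64), -1) = Rational(64, 15)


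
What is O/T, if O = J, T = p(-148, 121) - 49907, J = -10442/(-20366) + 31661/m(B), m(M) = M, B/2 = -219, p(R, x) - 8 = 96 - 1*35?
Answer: 320117165/222285155052 ≈ 0.0014401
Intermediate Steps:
p(R, x) = 69 (p(R, x) = 8 + (96 - 1*35) = 8 + (96 - 35) = 8 + 61 = 69)
B = -438 (B = 2*(-219) = -438)
J = -320117165/4460154 (J = -10442/(-20366) + 31661/(-438) = -10442*(-1/20366) + 31661*(-1/438) = 5221/10183 - 31661/438 = -320117165/4460154 ≈ -71.773)
T = -49838 (T = 69 - 49907 = -49838)
O = -320117165/4460154 ≈ -71.773
O/T = -320117165/4460154/(-49838) = -320117165/4460154*(-1/49838) = 320117165/222285155052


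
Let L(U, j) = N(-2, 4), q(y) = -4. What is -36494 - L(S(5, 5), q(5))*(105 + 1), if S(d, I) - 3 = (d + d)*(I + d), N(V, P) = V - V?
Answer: -36494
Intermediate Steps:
N(V, P) = 0
S(d, I) = 3 + 2*d*(I + d) (S(d, I) = 3 + (d + d)*(I + d) = 3 + (2*d)*(I + d) = 3 + 2*d*(I + d))
L(U, j) = 0
-36494 - L(S(5, 5), q(5))*(105 + 1) = -36494 - 0*(105 + 1) = -36494 - 0*106 = -36494 - 1*0 = -36494 + 0 = -36494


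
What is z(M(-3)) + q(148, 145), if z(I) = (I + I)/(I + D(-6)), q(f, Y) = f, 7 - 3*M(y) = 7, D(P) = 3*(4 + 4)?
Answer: 148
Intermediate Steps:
D(P) = 24 (D(P) = 3*8 = 24)
M(y) = 0 (M(y) = 7/3 - ⅓*7 = 7/3 - 7/3 = 0)
z(I) = 2*I/(24 + I) (z(I) = (I + I)/(I + 24) = (2*I)/(24 + I) = 2*I/(24 + I))
z(M(-3)) + q(148, 145) = 2*0/(24 + 0) + 148 = 2*0/24 + 148 = 2*0*(1/24) + 148 = 0 + 148 = 148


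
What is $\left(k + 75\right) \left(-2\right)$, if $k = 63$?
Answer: $-276$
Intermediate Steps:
$\left(k + 75\right) \left(-2\right) = \left(63 + 75\right) \left(-2\right) = 138 \left(-2\right) = -276$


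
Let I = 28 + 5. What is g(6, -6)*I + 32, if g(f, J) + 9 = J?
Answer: -463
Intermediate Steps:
g(f, J) = -9 + J
I = 33
g(6, -6)*I + 32 = (-9 - 6)*33 + 32 = -15*33 + 32 = -495 + 32 = -463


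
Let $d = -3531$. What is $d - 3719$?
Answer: $-7250$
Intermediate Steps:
$d - 3719 = -3531 - 3719 = -7250$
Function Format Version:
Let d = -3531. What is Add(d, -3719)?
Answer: -7250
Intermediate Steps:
Add(d, -3719) = Add(-3531, -3719) = -7250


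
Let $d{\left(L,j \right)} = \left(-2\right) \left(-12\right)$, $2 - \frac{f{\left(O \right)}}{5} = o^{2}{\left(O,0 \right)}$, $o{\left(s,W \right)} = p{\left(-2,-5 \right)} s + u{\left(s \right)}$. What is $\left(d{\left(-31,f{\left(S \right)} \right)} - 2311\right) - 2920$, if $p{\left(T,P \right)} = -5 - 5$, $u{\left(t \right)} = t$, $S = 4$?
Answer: $-5207$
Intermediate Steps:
$p{\left(T,P \right)} = -10$
$o{\left(s,W \right)} = - 9 s$ ($o{\left(s,W \right)} = - 10 s + s = - 9 s$)
$f{\left(O \right)} = 10 - 405 O^{2}$ ($f{\left(O \right)} = 10 - 5 \left(- 9 O\right)^{2} = 10 - 5 \cdot 81 O^{2} = 10 - 405 O^{2}$)
$d{\left(L,j \right)} = 24$
$\left(d{\left(-31,f{\left(S \right)} \right)} - 2311\right) - 2920 = \left(24 - 2311\right) - 2920 = -2287 - 2920 = -5207$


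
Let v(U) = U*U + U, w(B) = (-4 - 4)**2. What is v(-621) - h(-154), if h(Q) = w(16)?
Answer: 384956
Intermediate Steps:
w(B) = 64 (w(B) = (-8)**2 = 64)
h(Q) = 64
v(U) = U + U**2 (v(U) = U**2 + U = U + U**2)
v(-621) - h(-154) = -621*(1 - 621) - 1*64 = -621*(-620) - 64 = 385020 - 64 = 384956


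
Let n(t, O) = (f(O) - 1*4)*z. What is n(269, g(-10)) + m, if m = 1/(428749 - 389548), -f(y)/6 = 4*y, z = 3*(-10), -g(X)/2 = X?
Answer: 569198521/39201 ≈ 14520.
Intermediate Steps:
g(X) = -2*X
z = -30
f(y) = -24*y
m = 1/39201 ≈ 2.5510e-5
n(t, O) = 120 + 720*O (n(t, O) = (-24*O - 1*4)*(-30) = (-24*O - 4)*(-30) = (-4 - 24*O)*(-30) = 120 + 720*O)
n(269, g(-10)) + m = (120 + 720*(-2*(-10))) + 1/39201 = (120 + 720*20) + 1/39201 = (120 + 14400) + 1/39201 = 14520 + 1/39201 = 569198521/39201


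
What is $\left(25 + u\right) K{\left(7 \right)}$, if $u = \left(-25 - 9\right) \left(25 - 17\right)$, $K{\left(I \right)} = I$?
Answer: $-1729$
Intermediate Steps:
$u = -272$ ($u = \left(-34\right) 8 = -272$)
$\left(25 + u\right) K{\left(7 \right)} = \left(25 - 272\right) 7 = \left(-247\right) 7 = -1729$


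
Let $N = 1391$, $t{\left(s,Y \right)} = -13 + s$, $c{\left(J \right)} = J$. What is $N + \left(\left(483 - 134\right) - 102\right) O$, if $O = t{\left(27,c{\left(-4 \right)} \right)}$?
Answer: $4849$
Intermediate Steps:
$O = 14$ ($O = -13 + 27 = 14$)
$N + \left(\left(483 - 134\right) - 102\right) O = 1391 + \left(\left(483 - 134\right) - 102\right) 14 = 1391 + \left(349 - 102\right) 14 = 1391 + 247 \cdot 14 = 1391 + 3458 = 4849$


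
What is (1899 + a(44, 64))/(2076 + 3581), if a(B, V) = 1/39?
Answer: 74062/220623 ≈ 0.33569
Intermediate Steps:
a(B, V) = 1/39
(1899 + a(44, 64))/(2076 + 3581) = (1899 + 1/39)/(2076 + 3581) = (74062/39)/5657 = (74062/39)*(1/5657) = 74062/220623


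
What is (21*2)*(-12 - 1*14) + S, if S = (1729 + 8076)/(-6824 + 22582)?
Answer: -17197931/15758 ≈ -1091.4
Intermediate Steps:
S = 9805/15758 ≈ 0.62222
(21*2)*(-12 - 1*14) + S = (21*2)*(-12 - 1*14) + 9805/15758 = 42*(-12 - 14) + 9805/15758 = 42*(-26) + 9805/15758 = -1092 + 9805/15758 = -17197931/15758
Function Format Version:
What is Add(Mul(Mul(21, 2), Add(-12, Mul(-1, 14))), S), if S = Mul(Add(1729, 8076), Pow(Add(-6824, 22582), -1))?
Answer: Rational(-17197931, 15758) ≈ -1091.4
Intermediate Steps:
S = Rational(9805, 15758) (S = Mul(9805, Pow(15758, -1)) = Mul(9805, Rational(1, 15758)) = Rational(9805, 15758) ≈ 0.62222)
Add(Mul(Mul(21, 2), Add(-12, Mul(-1, 14))), S) = Add(Mul(Mul(21, 2), Add(-12, Mul(-1, 14))), Rational(9805, 15758)) = Add(Mul(42, Add(-12, -14)), Rational(9805, 15758)) = Add(Mul(42, -26), Rational(9805, 15758)) = Add(-1092, Rational(9805, 15758)) = Rational(-17197931, 15758)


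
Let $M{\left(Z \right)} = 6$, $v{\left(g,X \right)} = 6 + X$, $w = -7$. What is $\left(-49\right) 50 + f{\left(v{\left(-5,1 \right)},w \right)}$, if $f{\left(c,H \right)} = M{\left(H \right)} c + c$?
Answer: $-2401$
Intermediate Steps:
$f{\left(c,H \right)} = 7 c$ ($f{\left(c,H \right)} = 6 c + c = 7 c$)
$\left(-49\right) 50 + f{\left(v{\left(-5,1 \right)},w \right)} = \left(-49\right) 50 + 7 \left(6 + 1\right) = -2450 + 7 \cdot 7 = -2450 + 49 = -2401$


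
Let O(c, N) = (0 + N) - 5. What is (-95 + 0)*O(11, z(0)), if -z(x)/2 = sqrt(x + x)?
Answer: 475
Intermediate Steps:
z(x) = -2*sqrt(2)*sqrt(x) (z(x) = -2*sqrt(x + x) = -2*sqrt(2)*sqrt(x))
O(c, N) = -5 + N (O(c, N) = N - 5 = -5 + N)
(-95 + 0)*O(11, z(0)) = (-95 + 0)*(-5 - 2*sqrt(2)*sqrt(0)) = -95*(-5 - 2*sqrt(2)*0) = -95*(-5 + 0) = -95*(-5) = 475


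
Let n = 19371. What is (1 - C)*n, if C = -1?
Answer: 38742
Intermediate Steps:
(1 - C)*n = (1 - 1*(-1))*19371 = (1 + 1)*19371 = 2*19371 = 38742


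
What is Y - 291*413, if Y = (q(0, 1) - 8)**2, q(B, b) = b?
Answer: -120134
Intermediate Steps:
Y = 49 (Y = (1 - 8)**2 = (-7)**2 = 49)
Y - 291*413 = 49 - 291*413 = 49 - 120183 = -120134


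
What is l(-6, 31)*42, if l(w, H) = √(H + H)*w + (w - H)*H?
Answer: -48174 - 252*√62 ≈ -50158.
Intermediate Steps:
l(w, H) = H*(w - H) + w*√2*√H (l(w, H) = √(2*H)*w + H*(w - H) = (√2*√H)*w + H*(w - H) = w*√2*√H + H*(w - H) = H*(w - H) + w*√2*√H)
l(-6, 31)*42 = (-1*31² + 31*(-6) - 6*√2*√31)*42 = (-1*961 - 186 - 6*√62)*42 = (-961 - 186 - 6*√62)*42 = (-1147 - 6*√62)*42 = -48174 - 252*√62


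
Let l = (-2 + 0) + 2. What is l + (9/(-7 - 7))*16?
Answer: -72/7 ≈ -10.286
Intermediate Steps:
l = 0 (l = -2 + 2 = 0)
l + (9/(-7 - 7))*16 = 0 + (9/(-7 - 7))*16 = 0 + (9/(-14))*16 = 0 + (9*(-1/14))*16 = 0 - 9/14*16 = 0 - 72/7 = -72/7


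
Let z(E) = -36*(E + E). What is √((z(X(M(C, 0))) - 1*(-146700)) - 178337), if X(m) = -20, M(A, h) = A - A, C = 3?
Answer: I*√30197 ≈ 173.77*I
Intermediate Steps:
M(A, h) = 0
z(E) = -72*E
√((z(X(M(C, 0))) - 1*(-146700)) - 178337) = √((-72*(-20) - 1*(-146700)) - 178337) = √((1440 + 146700) - 178337) = √(148140 - 178337) = √(-30197) = I*√30197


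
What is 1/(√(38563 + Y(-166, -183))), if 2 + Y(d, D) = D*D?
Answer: √2882/14410 ≈ 0.0037255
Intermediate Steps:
Y(d, D) = -2 + D² (Y(d, D) = -2 + D*D = -2 + D²)
1/(√(38563 + Y(-166, -183))) = 1/(√(38563 + (-2 + (-183)²))) = 1/(√(38563 + (-2 + 33489))) = 1/(√(38563 + 33487)) = 1/(√72050) = 1/(5*√2882) = √2882/14410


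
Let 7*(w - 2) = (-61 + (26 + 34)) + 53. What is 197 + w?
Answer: 1445/7 ≈ 206.43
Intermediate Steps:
w = 66/7 (w = 2 + ((-61 + (26 + 34)) + 53)/7 = 2 + ((-61 + 60) + 53)/7 = 2 + (-1 + 53)/7 = 2 + (1/7)*52 = 2 + 52/7 = 66/7 ≈ 9.4286)
197 + w = 197 + 66/7 = 1445/7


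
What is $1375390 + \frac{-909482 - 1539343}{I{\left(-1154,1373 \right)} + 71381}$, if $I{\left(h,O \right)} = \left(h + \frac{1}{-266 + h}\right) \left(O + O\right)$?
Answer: $\frac{3024798629406920}{2199228503} \approx 1.3754 \cdot 10^{6}$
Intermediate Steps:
$I{\left(h,O \right)} = 2 O \left(h + \frac{1}{-266 + h}\right)$ ($I{\left(h,O \right)} = \left(h + \frac{1}{-266 + h}\right) 2 O = 2 O \left(h + \frac{1}{-266 + h}\right)$)
$1375390 + \frac{-909482 - 1539343}{I{\left(-1154,1373 \right)} + 71381} = 1375390 + \frac{-909482 - 1539343}{2 \cdot 1373 \frac{1}{-266 - 1154} \left(1 + \left(-1154\right)^{2} - -306964\right) + 71381} = 1375390 - \frac{2448825}{2 \cdot 1373 \frac{1}{-1420} \left(1 + 1331716 + 306964\right) + 71381} = 1375390 - \frac{2448825}{2 \cdot 1373 \left(- \frac{1}{1420}\right) 1638681 + 71381} = 1375390 - \frac{2448825}{- \frac{2249909013}{710} + 71381} = 1375390 - \frac{2448825}{- \frac{2199228503}{710}} = 1375390 - - \frac{1738665750}{2199228503} = 1375390 + \frac{1738665750}{2199228503} = \frac{3024798629406920}{2199228503}$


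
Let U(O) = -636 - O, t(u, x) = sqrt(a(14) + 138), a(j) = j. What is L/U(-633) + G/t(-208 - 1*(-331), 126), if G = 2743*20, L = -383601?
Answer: 127867 + 13715*sqrt(38)/19 ≈ 1.3232e+5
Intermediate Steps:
t(u, x) = 2*sqrt(38) (t(u, x) = sqrt(14 + 138) = sqrt(152) = 2*sqrt(38))
G = 54860
L/U(-633) + G/t(-208 - 1*(-331), 126) = -383601/(-636 - 1*(-633)) + 54860/((2*sqrt(38))) = -383601/(-636 + 633) + 54860*(sqrt(38)/76) = -383601/(-3) + 13715*sqrt(38)/19 = -383601*(-1/3) + 13715*sqrt(38)/19 = 127867 + 13715*sqrt(38)/19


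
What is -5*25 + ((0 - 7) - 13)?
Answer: -145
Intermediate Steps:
-5*25 + ((0 - 7) - 13) = -125 + (-7 - 13) = -125 - 20 = -145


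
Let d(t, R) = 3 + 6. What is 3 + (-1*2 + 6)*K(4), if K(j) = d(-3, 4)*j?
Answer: 147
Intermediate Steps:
d(t, R) = 9
K(j) = 9*j
3 + (-1*2 + 6)*K(4) = 3 + (-1*2 + 6)*(9*4) = 3 + (-2 + 6)*36 = 3 + 4*36 = 3 + 144 = 147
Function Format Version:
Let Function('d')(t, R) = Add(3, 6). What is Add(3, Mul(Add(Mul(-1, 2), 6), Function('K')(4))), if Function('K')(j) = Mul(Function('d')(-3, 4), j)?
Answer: 147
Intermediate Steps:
Function('d')(t, R) = 9
Function('K')(j) = Mul(9, j)
Add(3, Mul(Add(Mul(-1, 2), 6), Function('K')(4))) = Add(3, Mul(Add(Mul(-1, 2), 6), Mul(9, 4))) = Add(3, Mul(Add(-2, 6), 36)) = Add(3, Mul(4, 36)) = Add(3, 144) = 147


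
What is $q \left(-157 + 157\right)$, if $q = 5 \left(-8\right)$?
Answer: $0$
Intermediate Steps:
$q = -40$
$q \left(-157 + 157\right) = - 40 \left(-157 + 157\right) = \left(-40\right) 0 = 0$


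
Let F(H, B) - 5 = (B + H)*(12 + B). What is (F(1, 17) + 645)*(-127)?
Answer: -148844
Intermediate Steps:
F(H, B) = 5 + (12 + B)*(B + H) (F(H, B) = 5 + (B + H)*(12 + B) = 5 + (12 + B)*(B + H))
(F(1, 17) + 645)*(-127) = ((5 + 17² + 12*17 + 12*1 + 17*1) + 645)*(-127) = ((5 + 289 + 204 + 12 + 17) + 645)*(-127) = (527 + 645)*(-127) = 1172*(-127) = -148844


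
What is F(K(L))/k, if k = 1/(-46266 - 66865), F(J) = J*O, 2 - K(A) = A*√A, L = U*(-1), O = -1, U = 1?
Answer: 226262 + 113131*I ≈ 2.2626e+5 + 1.1313e+5*I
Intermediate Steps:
L = -1 (L = 1*(-1) = -1)
K(A) = 2 - A^(3/2) (K(A) = 2 - A*√A = 2 - A^(3/2))
F(J) = -J (F(J) = J*(-1) = -J)
k = -1/113131 (k = 1/(-113131) = -1/113131 ≈ -8.8393e-6)
F(K(L))/k = (-(2 - (-1)^(3/2)))/(-1/113131) = -(2 - (-1)*I)*(-113131) = -(2 + I)*(-113131) = (-2 - I)*(-113131) = 226262 + 113131*I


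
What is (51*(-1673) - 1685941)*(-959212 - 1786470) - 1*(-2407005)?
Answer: 4863330089053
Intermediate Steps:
(51*(-1673) - 1685941)*(-959212 - 1786470) - 1*(-2407005) = (-85323 - 1685941)*(-2745682) + 2407005 = -1771264*(-2745682) + 2407005 = 4863327682048 + 2407005 = 4863330089053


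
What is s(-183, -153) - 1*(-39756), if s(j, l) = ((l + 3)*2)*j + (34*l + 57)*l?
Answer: 881841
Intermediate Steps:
s(j, l) = j*(6 + 2*l) + l*(57 + 34*l) (s(j, l) = ((3 + l)*2)*j + (57 + 34*l)*l = (6 + 2*l)*j + l*(57 + 34*l) = j*(6 + 2*l) + l*(57 + 34*l))
s(-183, -153) - 1*(-39756) = (6*(-183) + 34*(-153)² + 57*(-153) + 2*(-183)*(-153)) - 1*(-39756) = (-1098 + 34*23409 - 8721 + 55998) + 39756 = (-1098 + 795906 - 8721 + 55998) + 39756 = 842085 + 39756 = 881841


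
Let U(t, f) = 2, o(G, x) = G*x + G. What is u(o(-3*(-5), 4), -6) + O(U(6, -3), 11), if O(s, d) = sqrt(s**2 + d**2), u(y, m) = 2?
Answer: 2 + 5*sqrt(5) ≈ 13.180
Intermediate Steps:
o(G, x) = G + G*x
O(s, d) = sqrt(d**2 + s**2)
u(o(-3*(-5), 4), -6) + O(U(6, -3), 11) = 2 + sqrt(11**2 + 2**2) = 2 + sqrt(121 + 4) = 2 + sqrt(125) = 2 + 5*sqrt(5)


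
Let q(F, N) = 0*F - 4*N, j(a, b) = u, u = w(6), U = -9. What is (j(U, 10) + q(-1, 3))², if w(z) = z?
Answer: 36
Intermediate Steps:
u = 6
j(a, b) = 6
q(F, N) = -4*N (q(F, N) = 0 - 4*N = -4*N)
(j(U, 10) + q(-1, 3))² = (6 - 4*3)² = (6 - 12)² = (-6)² = 36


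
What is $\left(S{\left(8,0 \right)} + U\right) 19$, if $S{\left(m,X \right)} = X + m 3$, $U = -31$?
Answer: $-133$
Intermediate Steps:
$S{\left(m,X \right)} = X + 3 m$
$\left(S{\left(8,0 \right)} + U\right) 19 = \left(\left(0 + 3 \cdot 8\right) - 31\right) 19 = \left(\left(0 + 24\right) - 31\right) 19 = \left(24 - 31\right) 19 = \left(-7\right) 19 = -133$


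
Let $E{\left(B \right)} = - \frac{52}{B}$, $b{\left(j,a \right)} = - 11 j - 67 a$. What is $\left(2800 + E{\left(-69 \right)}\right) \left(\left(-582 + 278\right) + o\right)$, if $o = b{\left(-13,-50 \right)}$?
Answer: $\frac{205426876}{23} \approx 8.9316 \cdot 10^{6}$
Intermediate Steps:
$b{\left(j,a \right)} = - 67 a - 11 j$
$o = 3493$ ($o = \left(-67\right) \left(-50\right) - -143 = 3350 + 143 = 3493$)
$\left(2800 + E{\left(-69 \right)}\right) \left(\left(-582 + 278\right) + o\right) = \left(2800 - \frac{52}{-69}\right) \left(\left(-582 + 278\right) + 3493\right) = \left(2800 - - \frac{52}{69}\right) \left(-304 + 3493\right) = \left(2800 + \frac{52}{69}\right) 3189 = \frac{193252}{69} \cdot 3189 = \frac{205426876}{23}$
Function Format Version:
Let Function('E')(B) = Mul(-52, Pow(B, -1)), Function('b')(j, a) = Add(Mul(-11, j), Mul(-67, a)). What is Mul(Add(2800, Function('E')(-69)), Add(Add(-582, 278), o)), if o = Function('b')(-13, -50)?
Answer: Rational(205426876, 23) ≈ 8.9316e+6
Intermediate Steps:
Function('b')(j, a) = Add(Mul(-67, a), Mul(-11, j))
o = 3493 (o = Add(Mul(-67, -50), Mul(-11, -13)) = Add(3350, 143) = 3493)
Mul(Add(2800, Function('E')(-69)), Add(Add(-582, 278), o)) = Mul(Add(2800, Mul(-52, Pow(-69, -1))), Add(Add(-582, 278), 3493)) = Mul(Add(2800, Mul(-52, Rational(-1, 69))), Add(-304, 3493)) = Mul(Add(2800, Rational(52, 69)), 3189) = Mul(Rational(193252, 69), 3189) = Rational(205426876, 23)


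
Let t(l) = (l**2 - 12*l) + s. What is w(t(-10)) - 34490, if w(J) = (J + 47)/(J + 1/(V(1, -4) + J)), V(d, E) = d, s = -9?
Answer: -514262158/14911 ≈ -34489.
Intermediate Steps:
t(l) = -9 + l**2 - 12*l (t(l) = (l**2 - 12*l) - 9 = -9 + l**2 - 12*l)
w(J) = (47 + J)/(J + 1/(1 + J)) (w(J) = (J + 47)/(J + 1/(1 + J)) = (47 + J)/(J + 1/(1 + J)))
w(t(-10)) - 34490 = (47 + (-9 + (-10)**2 - 12*(-10))**2 + 48*(-9 + (-10)**2 - 12*(-10)))/(1 + (-9 + (-10)**2 - 12*(-10)) + (-9 + (-10)**2 - 12*(-10))**2) - 34490 = (47 + (-9 + 100 + 120)**2 + 48*(-9 + 100 + 120))/(1 + (-9 + 100 + 120) + (-9 + 100 + 120)**2) - 34490 = (47 + 211**2 + 48*211)/(1 + 211 + 211**2) - 34490 = (47 + 44521 + 10128)/(1 + 211 + 44521) - 34490 = 54696/44733 - 34490 = (1/44733)*54696 - 34490 = 18232/14911 - 34490 = -514262158/14911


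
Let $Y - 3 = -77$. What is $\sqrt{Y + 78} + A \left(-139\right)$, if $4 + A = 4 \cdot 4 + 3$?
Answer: $-2083$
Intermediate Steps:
$Y = -74$ ($Y = 3 - 77 = -74$)
$A = 15$ ($A = -4 + \left(4 \cdot 4 + 3\right) = -4 + \left(16 + 3\right) = -4 + 19 = 15$)
$\sqrt{Y + 78} + A \left(-139\right) = \sqrt{-74 + 78} + 15 \left(-139\right) = \sqrt{4} - 2085 = 2 - 2085 = -2083$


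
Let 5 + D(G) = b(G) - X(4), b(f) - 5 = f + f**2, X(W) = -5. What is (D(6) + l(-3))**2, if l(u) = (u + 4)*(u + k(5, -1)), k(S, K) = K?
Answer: 1849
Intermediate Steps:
b(f) = 5 + f + f**2 (b(f) = 5 + (f + f**2) = 5 + f + f**2)
D(G) = 5 + G + G**2 (D(G) = -5 + ((5 + G + G**2) - 1*(-5)) = -5 + ((5 + G + G**2) + 5) = -5 + (10 + G + G**2) = 5 + G + G**2)
l(u) = (-1 + u)*(4 + u) (l(u) = (u + 4)*(u - 1) = (4 + u)*(-1 + u) = (-1 + u)*(4 + u))
(D(6) + l(-3))**2 = ((5 + 6 + 6**2) + (-4 + (-3)**2 + 3*(-3)))**2 = ((5 + 6 + 36) + (-4 + 9 - 9))**2 = (47 - 4)**2 = 43**2 = 1849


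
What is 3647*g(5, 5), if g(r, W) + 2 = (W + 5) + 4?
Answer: 43764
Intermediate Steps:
g(r, W) = 7 + W (g(r, W) = -2 + ((W + 5) + 4) = -2 + ((5 + W) + 4) = -2 + (9 + W) = 7 + W)
3647*g(5, 5) = 3647*(7 + 5) = 3647*12 = 43764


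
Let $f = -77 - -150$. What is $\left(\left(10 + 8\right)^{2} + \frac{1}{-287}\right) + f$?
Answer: $\frac{113938}{287} \approx 397.0$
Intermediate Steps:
$f = 73$ ($f = -77 + 150 = 73$)
$\left(\left(10 + 8\right)^{2} + \frac{1}{-287}\right) + f = \left(\left(10 + 8\right)^{2} + \frac{1}{-287}\right) + 73 = \left(18^{2} - \frac{1}{287}\right) + 73 = \left(324 - \frac{1}{287}\right) + 73 = \frac{92987}{287} + 73 = \frac{113938}{287}$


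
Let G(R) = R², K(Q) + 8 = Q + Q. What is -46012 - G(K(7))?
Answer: -46048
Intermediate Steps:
K(Q) = -8 + 2*Q (K(Q) = -8 + (Q + Q) = -8 + 2*Q)
-46012 - G(K(7)) = -46012 - (-8 + 2*7)² = -46012 - (-8 + 14)² = -46012 - 1*6² = -46012 - 1*36 = -46012 - 36 = -46048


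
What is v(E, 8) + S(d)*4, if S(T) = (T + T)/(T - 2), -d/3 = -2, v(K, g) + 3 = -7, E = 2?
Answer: 2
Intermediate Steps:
v(K, g) = -10 (v(K, g) = -3 - 7 = -10)
d = 6 (d = -3*(-2) = 6)
S(T) = 2*T/(-2 + T) (S(T) = (2*T)/(-2 + T) = 2*T/(-2 + T))
v(E, 8) + S(d)*4 = -10 + (2*6/(-2 + 6))*4 = -10 + (2*6/4)*4 = -10 + (2*6*(¼))*4 = -10 + 3*4 = -10 + 12 = 2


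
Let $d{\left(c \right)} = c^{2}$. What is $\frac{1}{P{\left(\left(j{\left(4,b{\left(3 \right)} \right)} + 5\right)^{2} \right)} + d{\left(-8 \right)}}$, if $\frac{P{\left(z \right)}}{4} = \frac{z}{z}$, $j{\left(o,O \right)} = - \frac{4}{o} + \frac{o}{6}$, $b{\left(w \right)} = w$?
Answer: $\frac{1}{68} \approx 0.014706$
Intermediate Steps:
$j{\left(o,O \right)} = - \frac{4}{o} + \frac{o}{6}$ ($j{\left(o,O \right)} = - \frac{4}{o} + o \frac{1}{6} = - \frac{4}{o} + \frac{o}{6}$)
$P{\left(z \right)} = 4$ ($P{\left(z \right)} = 4 \frac{z}{z} = 4 \cdot 1 = 4$)
$\frac{1}{P{\left(\left(j{\left(4,b{\left(3 \right)} \right)} + 5\right)^{2} \right)} + d{\left(-8 \right)}} = \frac{1}{4 + \left(-8\right)^{2}} = \frac{1}{4 + 64} = \frac{1}{68}$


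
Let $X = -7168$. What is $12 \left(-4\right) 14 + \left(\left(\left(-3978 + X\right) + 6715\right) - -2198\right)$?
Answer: $-2905$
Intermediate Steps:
$12 \left(-4\right) 14 + \left(\left(\left(-3978 + X\right) + 6715\right) - -2198\right) = 12 \left(-4\right) 14 + \left(\left(\left(-3978 - 7168\right) + 6715\right) - -2198\right) = \left(-48\right) 14 + \left(\left(-11146 + 6715\right) + 2198\right) = -672 + \left(-4431 + 2198\right) = -672 - 2233 = -2905$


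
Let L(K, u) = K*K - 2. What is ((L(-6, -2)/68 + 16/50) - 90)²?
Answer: 19882681/2500 ≈ 7953.1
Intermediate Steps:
L(K, u) = -2 + K² (L(K, u) = K² - 2 = -2 + K²)
((L(-6, -2)/68 + 16/50) - 90)² = (((-2 + (-6)²)/68 + 16/50) - 90)² = (((-2 + 36)*(1/68) + 16*(1/50)) - 90)² = ((34*(1/68) + 8/25) - 90)² = ((½ + 8/25) - 90)² = (41/50 - 90)² = (-4459/50)² = 19882681/2500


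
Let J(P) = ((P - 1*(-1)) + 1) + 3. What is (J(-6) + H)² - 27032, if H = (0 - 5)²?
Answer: -26456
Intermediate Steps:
J(P) = 5 + P (J(P) = ((P + 1) + 1) + 3 = ((1 + P) + 1) + 3 = (2 + P) + 3 = 5 + P)
H = 25 (H = (-5)² = 25)
(J(-6) + H)² - 27032 = ((5 - 6) + 25)² - 27032 = (-1 + 25)² - 27032 = 24² - 27032 = 576 - 27032 = -26456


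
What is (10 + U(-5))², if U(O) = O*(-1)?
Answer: 225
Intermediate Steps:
U(O) = -O
(10 + U(-5))² = (10 - 1*(-5))² = (10 + 5)² = 15² = 225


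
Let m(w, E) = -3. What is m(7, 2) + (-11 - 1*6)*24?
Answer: -411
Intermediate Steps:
m(7, 2) + (-11 - 1*6)*24 = -3 + (-11 - 1*6)*24 = -3 + (-11 - 6)*24 = -3 - 17*24 = -3 - 408 = -411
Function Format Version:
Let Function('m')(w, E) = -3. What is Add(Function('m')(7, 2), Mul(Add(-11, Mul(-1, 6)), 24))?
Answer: -411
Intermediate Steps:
Add(Function('m')(7, 2), Mul(Add(-11, Mul(-1, 6)), 24)) = Add(-3, Mul(Add(-11, Mul(-1, 6)), 24)) = Add(-3, Mul(Add(-11, -6), 24)) = Add(-3, Mul(-17, 24)) = Add(-3, -408) = -411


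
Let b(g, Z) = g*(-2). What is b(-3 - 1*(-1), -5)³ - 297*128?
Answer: -37952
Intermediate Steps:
b(g, Z) = -2*g
b(-3 - 1*(-1), -5)³ - 297*128 = (-2*(-3 - 1*(-1)))³ - 297*128 = (-2*(-3 + 1))³ - 38016 = (-2*(-2))³ - 38016 = 4³ - 38016 = 64 - 38016 = -37952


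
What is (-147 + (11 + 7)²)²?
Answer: 31329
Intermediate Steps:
(-147 + (11 + 7)²)² = (-147 + 18²)² = (-147 + 324)² = 177² = 31329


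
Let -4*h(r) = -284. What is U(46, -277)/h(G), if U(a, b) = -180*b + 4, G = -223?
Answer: 49864/71 ≈ 702.31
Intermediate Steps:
U(a, b) = 4 - 180*b
h(r) = 71 (h(r) = -1/4*(-284) = 71)
U(46, -277)/h(G) = (4 - 180*(-277))/71 = (4 + 49860)*(1/71) = 49864*(1/71) = 49864/71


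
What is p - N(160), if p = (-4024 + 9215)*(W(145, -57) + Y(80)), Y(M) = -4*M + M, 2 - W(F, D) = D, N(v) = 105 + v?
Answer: -939836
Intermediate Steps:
W(F, D) = 2 - D
Y(M) = -3*M
p = -939571 (p = (-4024 + 9215)*((2 - 1*(-57)) - 3*80) = 5191*((2 + 57) - 240) = 5191*(59 - 240) = 5191*(-181) = -939571)
p - N(160) = -939571 - (105 + 160) = -939571 - 1*265 = -939571 - 265 = -939836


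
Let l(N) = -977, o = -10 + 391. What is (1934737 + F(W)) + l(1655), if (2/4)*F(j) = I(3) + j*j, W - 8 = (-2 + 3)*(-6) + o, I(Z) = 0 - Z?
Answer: 2227132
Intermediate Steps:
o = 381
I(Z) = -Z
W = 383 (W = 8 + ((-2 + 3)*(-6) + 381) = 8 + (1*(-6) + 381) = 8 + (-6 + 381) = 8 + 375 = 383)
F(j) = -6 + 2*j² (F(j) = 2*(-1*3 + j*j) = 2*(-3 + j²) = -6 + 2*j²)
(1934737 + F(W)) + l(1655) = (1934737 + (-6 + 2*383²)) - 977 = (1934737 + (-6 + 2*146689)) - 977 = (1934737 + (-6 + 293378)) - 977 = (1934737 + 293372) - 977 = 2228109 - 977 = 2227132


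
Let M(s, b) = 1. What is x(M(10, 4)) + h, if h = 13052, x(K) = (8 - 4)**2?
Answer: 13068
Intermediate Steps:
x(K) = 16 (x(K) = 4**2 = 16)
x(M(10, 4)) + h = 16 + 13052 = 13068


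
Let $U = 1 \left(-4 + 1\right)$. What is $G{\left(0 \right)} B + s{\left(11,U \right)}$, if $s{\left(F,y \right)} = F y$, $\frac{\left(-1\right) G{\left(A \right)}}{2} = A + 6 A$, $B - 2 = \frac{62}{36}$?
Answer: $-33$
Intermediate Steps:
$B = \frac{67}{18}$ ($B = 2 + \frac{62}{36} = 2 + 62 \cdot \frac{1}{36} = 2 + \frac{31}{18} = \frac{67}{18} \approx 3.7222$)
$G{\left(A \right)} = - 14 A$ ($G{\left(A \right)} = - 2 \left(A + 6 A\right) = - 2 \cdot 7 A = - 14 A$)
$U = -3$ ($U = 1 \left(-3\right) = -3$)
$G{\left(0 \right)} B + s{\left(11,U \right)} = \left(-14\right) 0 \cdot \frac{67}{18} + 11 \left(-3\right) = 0 \cdot \frac{67}{18} - 33 = 0 - 33 = -33$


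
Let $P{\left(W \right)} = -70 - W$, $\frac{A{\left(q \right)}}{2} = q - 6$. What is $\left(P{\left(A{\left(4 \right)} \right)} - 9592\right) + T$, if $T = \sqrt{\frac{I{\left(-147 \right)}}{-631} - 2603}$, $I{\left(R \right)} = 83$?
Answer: $-9658 + \frac{4 i \sqrt{64779091}}{631} \approx -9658.0 + 51.021 i$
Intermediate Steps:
$A{\left(q \right)} = -12 + 2 q$ ($A{\left(q \right)} = 2 \left(q - 6\right) = 2 \left(-6 + q\right) = -12 + 2 q$)
$T = \frac{4 i \sqrt{64779091}}{631}$ ($T = \sqrt{\frac{83}{-631} - 2603} = \sqrt{83 \left(- \frac{1}{631}\right) - 2603} = \sqrt{- \frac{83}{631} - 2603} = \sqrt{- \frac{1642576}{631}} = \frac{4 i \sqrt{64779091}}{631} \approx 51.021 i$)
$\left(P{\left(A{\left(4 \right)} \right)} - 9592\right) + T = \left(\left(-70 - \left(-12 + 2 \cdot 4\right)\right) - 9592\right) + \frac{4 i \sqrt{64779091}}{631} = \left(\left(-70 - \left(-12 + 8\right)\right) - 9592\right) + \frac{4 i \sqrt{64779091}}{631} = \left(\left(-70 - -4\right) - 9592\right) + \frac{4 i \sqrt{64779091}}{631} = \left(\left(-70 + 4\right) - 9592\right) + \frac{4 i \sqrt{64779091}}{631} = \left(-66 - 9592\right) + \frac{4 i \sqrt{64779091}}{631} = -9658 + \frac{4 i \sqrt{64779091}}{631}$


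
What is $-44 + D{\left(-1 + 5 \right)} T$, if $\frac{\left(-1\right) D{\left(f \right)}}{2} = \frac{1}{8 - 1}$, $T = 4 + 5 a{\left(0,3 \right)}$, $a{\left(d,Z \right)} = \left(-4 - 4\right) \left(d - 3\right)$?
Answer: $- \frac{556}{7} \approx -79.429$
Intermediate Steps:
$a{\left(d,Z \right)} = 24 - 8 d$ ($a{\left(d,Z \right)} = - 8 \left(-3 + d\right) = 24 - 8 d$)
$T = 124$ ($T = 4 + 5 \left(24 - 0\right) = 4 + 5 \left(24 + 0\right) = 4 + 5 \cdot 24 = 4 + 120 = 124$)
$D{\left(f \right)} = - \frac{2}{7}$ ($D{\left(f \right)} = - \frac{2}{8 - 1} = - \frac{2}{7}$)
$-44 + D{\left(-1 + 5 \right)} T = -44 - \frac{248}{7} = - \frac{556}{7}$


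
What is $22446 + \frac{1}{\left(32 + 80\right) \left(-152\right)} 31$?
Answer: $\frac{382120673}{17024} \approx 22446.0$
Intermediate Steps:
$22446 + \frac{1}{\left(32 + 80\right) \left(-152\right)} 31 = 22446 + \frac{1}{112} \left(- \frac{1}{152}\right) 31 = 22446 - \frac{31}{17024} = \frac{382120673}{17024}$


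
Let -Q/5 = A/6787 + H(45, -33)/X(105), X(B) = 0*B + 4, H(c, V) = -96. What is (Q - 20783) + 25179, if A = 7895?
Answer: 30610617/6787 ≈ 4510.2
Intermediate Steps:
X(B) = 4 (X(B) = 0 + 4 = 4)
Q = 774965/6787 (Q = -5*(7895/6787 - 96/4) = -5*(7895*(1/6787) - 96*¼) = -5*(7895/6787 - 24) = -5*(-154993/6787) = 774965/6787 ≈ 114.18)
(Q - 20783) + 25179 = (774965/6787 - 20783) + 25179 = -140279256/6787 + 25179 = 30610617/6787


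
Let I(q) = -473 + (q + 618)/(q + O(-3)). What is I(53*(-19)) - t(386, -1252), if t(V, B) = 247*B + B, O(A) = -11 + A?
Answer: 316533872/1021 ≈ 3.1002e+5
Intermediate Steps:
t(V, B) = 248*B
I(q) = -473 + (618 + q)/(-14 + q) (I(q) = -473 + (q + 618)/(q + (-11 - 3)) = -473 + (618 + q)/(q - 14) = -473 + (618 + q)/(-14 + q))
I(53*(-19)) - t(386, -1252) = 8*(905 - 3127*(-19))/(-14 + 53*(-19)) - 248*(-1252) = 8*(905 - 59*(-1007))/(-14 - 1007) - 1*(-310496) = 8*(905 + 59413)/(-1021) + 310496 = 8*(-1/1021)*60318 + 310496 = -482544/1021 + 310496 = 316533872/1021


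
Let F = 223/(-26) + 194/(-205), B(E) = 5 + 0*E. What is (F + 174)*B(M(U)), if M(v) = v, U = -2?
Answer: 876661/1066 ≈ 822.38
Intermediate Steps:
B(E) = 5 (B(E) = 5 + 0 = 5)
F = -50759/5330 (F = 223*(-1/26) + 194*(-1/205) = -223/26 - 194/205 = -50759/5330 ≈ -9.5233)
(F + 174)*B(M(U)) = (-50759/5330 + 174)*5 = (876661/5330)*5 = 876661/1066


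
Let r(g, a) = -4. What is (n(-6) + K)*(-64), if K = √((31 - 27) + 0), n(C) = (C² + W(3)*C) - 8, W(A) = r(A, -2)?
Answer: -3456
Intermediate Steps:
W(A) = -4
n(C) = -8 + C² - 4*C (n(C) = (C² - 4*C) - 8 = -8 + C² - 4*C)
K = 2 (K = √(4 + 0) = √4 = 2)
(n(-6) + K)*(-64) = ((-8 + (-6)² - 4*(-6)) + 2)*(-64) = ((-8 + 36 + 24) + 2)*(-64) = (52 + 2)*(-64) = 54*(-64) = -3456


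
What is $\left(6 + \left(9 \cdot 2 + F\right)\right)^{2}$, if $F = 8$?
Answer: $1024$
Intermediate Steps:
$\left(6 + \left(9 \cdot 2 + F\right)\right)^{2} = \left(6 + \left(9 \cdot 2 + 8\right)\right)^{2} = \left(6 + \left(18 + 8\right)\right)^{2} = \left(6 + 26\right)^{2} = 32^{2} = 1024$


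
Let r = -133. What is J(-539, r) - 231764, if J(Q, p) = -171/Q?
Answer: -124920625/539 ≈ -2.3176e+5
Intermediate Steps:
J(-539, r) - 231764 = -171/(-539) - 231764 = -171*(-1/539) - 231764 = 171/539 - 231764 = -124920625/539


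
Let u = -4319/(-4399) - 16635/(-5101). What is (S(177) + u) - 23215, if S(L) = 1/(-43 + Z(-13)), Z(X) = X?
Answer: -29166677030555/1256600744 ≈ -23211.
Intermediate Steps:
u = 95208584/22439299 (u = -4319*(-1/4399) - 16635*(-1/5101) = 4319/4399 + 16635/5101 = 95208584/22439299 ≈ 4.2429)
S(L) = -1/56 (S(L) = 1/(-43 - 13) = 1/(-56) = -1/56)
(S(177) + u) - 23215 = (-1/56 + 95208584/22439299) - 23215 = 5309241405/1256600744 - 23215 = -29166677030555/1256600744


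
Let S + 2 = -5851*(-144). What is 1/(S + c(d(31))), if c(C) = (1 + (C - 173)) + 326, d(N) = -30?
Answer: 1/842666 ≈ 1.1867e-6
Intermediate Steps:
c(C) = 154 + C (c(C) = (1 + (-173 + C)) + 326 = (-172 + C) + 326 = 154 + C)
S = 842542 (S = -2 - 5851*(-144) = -2 + 842544 = 842542)
1/(S + c(d(31))) = 1/(842542 + (154 - 30)) = 1/(842542 + 124) = 1/842666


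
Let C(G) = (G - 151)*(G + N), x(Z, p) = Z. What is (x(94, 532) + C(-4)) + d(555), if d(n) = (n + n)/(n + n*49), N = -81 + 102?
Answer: -63524/25 ≈ -2541.0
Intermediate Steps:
N = 21
C(G) = (-151 + G)*(21 + G) (C(G) = (G - 151)*(G + 21) = (-151 + G)*(21 + G))
d(n) = 1/25 (d(n) = (2*n)/(n + 49*n) = (2*n)/((50*n)) = (2*n)*(1/(50*n)) = 1/25)
(x(94, 532) + C(-4)) + d(555) = (94 + (-3171 + (-4)² - 130*(-4))) + 1/25 = (94 + (-3171 + 16 + 520)) + 1/25 = (94 - 2635) + 1/25 = -2541 + 1/25 = -63524/25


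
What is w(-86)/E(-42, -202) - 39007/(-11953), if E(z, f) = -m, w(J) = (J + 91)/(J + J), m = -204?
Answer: 1368617851/419406864 ≈ 3.2632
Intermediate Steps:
w(J) = (91 + J)/(2*J) (w(J) = (91 + J)/((2*J)) = (91 + J)*(1/(2*J)) = (91 + J)/(2*J))
E(z, f) = 204 (E(z, f) = -1*(-204) = 204)
w(-86)/E(-42, -202) - 39007/(-11953) = ((1/2)*(91 - 86)/(-86))/204 - 39007/(-11953) = ((1/2)*(-1/86)*5)*(1/204) - 39007*(-1/11953) = -5/172*1/204 + 39007/11953 = -5/35088 + 39007/11953 = 1368617851/419406864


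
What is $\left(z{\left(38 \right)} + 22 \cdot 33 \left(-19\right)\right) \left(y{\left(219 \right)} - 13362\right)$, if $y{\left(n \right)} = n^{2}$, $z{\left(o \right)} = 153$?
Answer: $-471964959$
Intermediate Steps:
$\left(z{\left(38 \right)} + 22 \cdot 33 \left(-19\right)\right) \left(y{\left(219 \right)} - 13362\right) = \left(153 + 22 \cdot 33 \left(-19\right)\right) \left(219^{2} - 13362\right) = \left(153 + 726 \left(-19\right)\right) \left(47961 - 13362\right) = \left(153 - 13794\right) 34599 = \left(-13641\right) 34599 = -471964959$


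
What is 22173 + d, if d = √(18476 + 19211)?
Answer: 22173 + 13*√223 ≈ 22367.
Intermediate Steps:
d = 13*√223 (d = √37687 = 13*√223 ≈ 194.13)
22173 + d = 22173 + 13*√223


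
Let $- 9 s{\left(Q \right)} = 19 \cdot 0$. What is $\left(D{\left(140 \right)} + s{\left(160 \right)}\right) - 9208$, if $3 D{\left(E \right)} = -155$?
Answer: $- \frac{27779}{3} \approx -9259.7$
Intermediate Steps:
$s{\left(Q \right)} = 0$ ($s{\left(Q \right)} = - \frac{19 \cdot 0}{9} = \left(- \frac{1}{9}\right) 0 = 0$)
$D{\left(E \right)} = - \frac{155}{3}$ ($D{\left(E \right)} = \frac{1}{3} \left(-155\right) = - \frac{155}{3}$)
$\left(D{\left(140 \right)} + s{\left(160 \right)}\right) - 9208 = \left(- \frac{155}{3} + 0\right) - 9208 = - \frac{155}{3} - 9208 = - \frac{27779}{3}$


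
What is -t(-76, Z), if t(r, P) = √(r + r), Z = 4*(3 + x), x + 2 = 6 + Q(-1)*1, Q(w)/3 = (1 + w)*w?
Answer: -2*I*√38 ≈ -12.329*I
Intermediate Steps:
Q(w) = 3*w*(1 + w) (Q(w) = 3*((1 + w)*w) = 3*(w*(1 + w)) = 3*w*(1 + w))
x = 4 (x = -2 + (6 + (3*(-1)*(1 - 1))*1) = -2 + (6 + (3*(-1)*0)*1) = -2 + (6 + 0*1) = -2 + (6 + 0) = -2 + 6 = 4)
Z = 28 (Z = 4*(3 + 4) = 4*7 = 28)
t(r, P) = √2*√r (t(r, P) = √(2*r) = √2*√r)
-t(-76, Z) = -√2*√(-76) = -√2*2*I*√19 = -2*I*√38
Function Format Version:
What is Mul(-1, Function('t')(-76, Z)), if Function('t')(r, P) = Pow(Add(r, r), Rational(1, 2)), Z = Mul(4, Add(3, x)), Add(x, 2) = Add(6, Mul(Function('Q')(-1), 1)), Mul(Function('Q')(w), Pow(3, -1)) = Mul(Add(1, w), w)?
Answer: Mul(-2, I, Pow(38, Rational(1, 2))) ≈ Mul(-12.329, I)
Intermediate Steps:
Function('Q')(w) = Mul(3, w, Add(1, w)) (Function('Q')(w) = Mul(3, Mul(Add(1, w), w)) = Mul(3, Mul(w, Add(1, w))) = Mul(3, w, Add(1, w)))
x = 4 (x = Add(-2, Add(6, Mul(Mul(3, -1, Add(1, -1)), 1))) = Add(-2, Add(6, Mul(Mul(3, -1, 0), 1))) = Add(-2, Add(6, Mul(0, 1))) = Add(-2, Add(6, 0)) = Add(-2, 6) = 4)
Z = 28 (Z = Mul(4, Add(3, 4)) = Mul(4, 7) = 28)
Function('t')(r, P) = Mul(Pow(2, Rational(1, 2)), Pow(r, Rational(1, 2))) (Function('t')(r, P) = Pow(Mul(2, r), Rational(1, 2)) = Mul(Pow(2, Rational(1, 2)), Pow(r, Rational(1, 2))))
Mul(-1, Function('t')(-76, Z)) = Mul(-1, Mul(Pow(2, Rational(1, 2)), Pow(-76, Rational(1, 2)))) = Mul(-1, Mul(Pow(2, Rational(1, 2)), Mul(2, I, Pow(19, Rational(1, 2))))) = Mul(-1, Mul(2, I, Pow(38, Rational(1, 2)))) = Mul(-2, I, Pow(38, Rational(1, 2)))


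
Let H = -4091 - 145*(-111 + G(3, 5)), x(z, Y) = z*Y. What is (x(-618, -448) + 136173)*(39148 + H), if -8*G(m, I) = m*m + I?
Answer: 84929907051/4 ≈ 2.1232e+10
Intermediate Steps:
x(z, Y) = Y*z
G(m, I) = -I/8 - m²/8 (G(m, I) = -(m*m + I)/8 = -(m² + I)/8 = -(I + m²)/8 = -I/8 - m²/8)
H = 49031/4 (H = -4091 - 145*(-111 + (-⅛*5 - ⅛*3²)) = -4091 - 145*(-111 + (-5/8 - ⅛*9)) = -4091 - 145*(-111 + (-5/8 - 9/8)) = -4091 - 145*(-111 - 7/4) = -4091 - 145*(-451/4) = -4091 + 65395/4 = 49031/4 ≈ 12258.)
(x(-618, -448) + 136173)*(39148 + H) = (-448*(-618) + 136173)*(39148 + 49031/4) = (276864 + 136173)*(205623/4) = 413037*(205623/4) = 84929907051/4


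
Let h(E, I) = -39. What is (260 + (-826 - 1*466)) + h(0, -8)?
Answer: -1071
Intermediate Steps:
(260 + (-826 - 1*466)) + h(0, -8) = (260 + (-826 - 1*466)) - 39 = (260 + (-826 - 466)) - 39 = (260 - 1292) - 39 = -1032 - 39 = -1071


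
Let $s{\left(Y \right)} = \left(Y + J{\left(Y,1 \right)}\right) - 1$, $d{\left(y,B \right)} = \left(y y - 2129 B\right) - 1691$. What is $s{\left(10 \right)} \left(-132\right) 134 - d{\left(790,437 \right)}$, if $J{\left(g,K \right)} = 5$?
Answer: $60332$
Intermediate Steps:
$d{\left(y,B \right)} = -1691 + y^{2} - 2129 B$ ($d{\left(y,B \right)} = \left(y^{2} - 2129 B\right) - 1691 = -1691 + y^{2} - 2129 B$)
$s{\left(Y \right)} = 4 + Y$ ($s{\left(Y \right)} = \left(Y + 5\right) - 1 = \left(5 + Y\right) - 1 = 4 + Y$)
$s{\left(10 \right)} \left(-132\right) 134 - d{\left(790,437 \right)} = \left(4 + 10\right) \left(-132\right) 134 - \left(-1691 + 790^{2} - 930373\right) = 14 \left(-132\right) 134 - \left(-1691 + 624100 - 930373\right) = \left(-1848\right) 134 - -307964 = -247632 + 307964 = 60332$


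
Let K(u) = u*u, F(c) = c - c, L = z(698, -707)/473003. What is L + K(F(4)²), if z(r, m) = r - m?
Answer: 1405/473003 ≈ 0.0029704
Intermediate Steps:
L = 1405/473003 (L = (698 - 1*(-707))/473003 = (698 + 707)*(1/473003) = 1405*(1/473003) = 1405/473003 ≈ 0.0029704)
F(c) = 0
K(u) = u²
L + K(F(4)²) = 1405/473003 + (0²)² = 1405/473003 + 0² = 1405/473003 + 0 = 1405/473003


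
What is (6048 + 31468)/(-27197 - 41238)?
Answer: -37516/68435 ≈ -0.54820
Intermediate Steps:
(6048 + 31468)/(-27197 - 41238) = 37516/(-68435) = 37516*(-1/68435) = -37516/68435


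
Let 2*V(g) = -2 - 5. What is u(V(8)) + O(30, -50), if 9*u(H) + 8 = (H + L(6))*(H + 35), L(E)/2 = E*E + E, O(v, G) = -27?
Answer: 9139/36 ≈ 253.86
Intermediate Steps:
L(E) = 2*E + 2*E**2 (L(E) = 2*(E*E + E) = 2*(E**2 + E) = 2*(E + E**2) = 2*E + 2*E**2)
V(g) = -7/2 (V(g) = (-2 - 5)/2 = (1/2)*(-7) = -7/2)
u(H) = -8/9 + (35 + H)*(84 + H)/9 (u(H) = -8/9 + ((H + 2*6*(1 + 6))*(H + 35))/9 = -8/9 + ((H + 2*6*7)*(35 + H))/9 = -8/9 + ((H + 84)*(35 + H))/9 = -8/9 + ((84 + H)*(35 + H))/9 = -8/9 + ((35 + H)*(84 + H))/9 = -8/9 + (35 + H)*(84 + H)/9)
u(V(8)) + O(30, -50) = (2932/9 + (-7/2)**2/9 + (119/9)*(-7/2)) - 27 = (2932/9 + (1/9)*(49/4) - 833/18) - 27 = (2932/9 + 49/36 - 833/18) - 27 = 10111/36 - 27 = 9139/36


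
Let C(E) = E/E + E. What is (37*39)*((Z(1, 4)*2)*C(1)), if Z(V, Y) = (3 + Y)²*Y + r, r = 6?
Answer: 1165944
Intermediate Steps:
Z(V, Y) = 6 + Y*(3 + Y)² (Z(V, Y) = (3 + Y)²*Y + 6 = Y*(3 + Y)² + 6 = 6 + Y*(3 + Y)²)
C(E) = 1 + E
(37*39)*((Z(1, 4)*2)*C(1)) = (37*39)*(((6 + 4*(3 + 4)²)*2)*(1 + 1)) = 1443*(((6 + 4*7²)*2)*2) = 1443*(((6 + 4*49)*2)*2) = 1443*(((6 + 196)*2)*2) = 1443*((202*2)*2) = 1443*(404*2) = 1443*808 = 1165944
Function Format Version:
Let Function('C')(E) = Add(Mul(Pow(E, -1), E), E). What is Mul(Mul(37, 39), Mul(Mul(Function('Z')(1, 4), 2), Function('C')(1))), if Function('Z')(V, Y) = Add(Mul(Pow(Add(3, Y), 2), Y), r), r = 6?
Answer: 1165944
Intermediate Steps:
Function('Z')(V, Y) = Add(6, Mul(Y, Pow(Add(3, Y), 2))) (Function('Z')(V, Y) = Add(Mul(Pow(Add(3, Y), 2), Y), 6) = Add(Mul(Y, Pow(Add(3, Y), 2)), 6) = Add(6, Mul(Y, Pow(Add(3, Y), 2))))
Function('C')(E) = Add(1, E)
Mul(Mul(37, 39), Mul(Mul(Function('Z')(1, 4), 2), Function('C')(1))) = Mul(Mul(37, 39), Mul(Mul(Add(6, Mul(4, Pow(Add(3, 4), 2))), 2), Add(1, 1))) = Mul(1443, Mul(Mul(Add(6, Mul(4, Pow(7, 2))), 2), 2)) = Mul(1443, Mul(Mul(Add(6, Mul(4, 49)), 2), 2)) = Mul(1443, Mul(Mul(Add(6, 196), 2), 2)) = Mul(1443, Mul(Mul(202, 2), 2)) = Mul(1443, Mul(404, 2)) = Mul(1443, 808) = 1165944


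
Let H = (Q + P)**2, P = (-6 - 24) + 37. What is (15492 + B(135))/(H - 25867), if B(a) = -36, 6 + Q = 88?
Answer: -2576/2991 ≈ -0.86125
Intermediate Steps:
P = 7 (P = -30 + 37 = 7)
Q = 82 (Q = -6 + 88 = 82)
H = 7921 (H = (82 + 7)**2 = 89**2 = 7921)
(15492 + B(135))/(H - 25867) = (15492 - 36)/(7921 - 25867) = 15456/(-17946) = 15456*(-1/17946) = -2576/2991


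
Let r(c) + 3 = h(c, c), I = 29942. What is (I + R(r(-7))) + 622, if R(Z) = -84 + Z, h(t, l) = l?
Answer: 30470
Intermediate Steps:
r(c) = -3 + c
(I + R(r(-7))) + 622 = (29942 + (-84 + (-3 - 7))) + 622 = (29942 + (-84 - 10)) + 622 = (29942 - 94) + 622 = 29848 + 622 = 30470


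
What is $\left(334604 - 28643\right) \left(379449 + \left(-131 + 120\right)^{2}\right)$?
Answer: $116133616770$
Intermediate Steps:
$\left(334604 - 28643\right) \left(379449 + \left(-131 + 120\right)^{2}\right) = 305961 \left(379449 + \left(-11\right)^{2}\right) = 305961 \left(379449 + 121\right) = 305961 \cdot 379570 = 116133616770$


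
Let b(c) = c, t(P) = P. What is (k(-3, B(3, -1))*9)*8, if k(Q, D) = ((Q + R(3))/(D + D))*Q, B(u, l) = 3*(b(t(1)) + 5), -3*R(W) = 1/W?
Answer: 56/3 ≈ 18.667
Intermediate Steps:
R(W) = -1/(3*W)
B(u, l) = 18 (B(u, l) = 3*(1 + 5) = 3*6 = 18)
k(Q, D) = Q*(-1/9 + Q)/(2*D) (k(Q, D) = ((Q - 1/3/3)/(D + D))*Q = ((Q - 1/3*1/3)/((2*D)))*Q = ((Q - 1/9)*(1/(2*D)))*Q = ((-1/9 + Q)*(1/(2*D)))*Q = ((-1/9 + Q)/(2*D))*Q = Q*(-1/9 + Q)/(2*D))
(k(-3, B(3, -1))*9)*8 = (((1/18)*(-3)*(-1 + 9*(-3))/18)*9)*8 = (((1/18)*(-3)*(1/18)*(-1 - 27))*9)*8 = (((1/18)*(-3)*(1/18)*(-28))*9)*8 = ((7/27)*9)*8 = (7/3)*8 = 56/3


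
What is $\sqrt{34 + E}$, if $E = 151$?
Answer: $\sqrt{185} \approx 13.601$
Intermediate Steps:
$\sqrt{34 + E} = \sqrt{34 + 151} = \sqrt{185}$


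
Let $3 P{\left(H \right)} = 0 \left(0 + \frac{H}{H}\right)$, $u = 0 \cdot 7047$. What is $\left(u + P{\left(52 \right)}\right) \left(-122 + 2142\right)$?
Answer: $0$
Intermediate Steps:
$u = 0$
$P{\left(H \right)} = 0$ ($P{\left(H \right)} = \frac{0 \left(0 + \frac{H}{H}\right)}{3} = \frac{0 \left(0 + 1\right)}{3} = \frac{0 \cdot 1}{3} = \frac{1}{3} \cdot 0 = 0$)
$\left(u + P{\left(52 \right)}\right) \left(-122 + 2142\right) = \left(0 + 0\right) \left(-122 + 2142\right) = 0 \cdot 2020 = 0$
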